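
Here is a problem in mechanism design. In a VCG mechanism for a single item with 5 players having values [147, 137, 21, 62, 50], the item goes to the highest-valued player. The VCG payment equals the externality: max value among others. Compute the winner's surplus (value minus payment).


Step 1: The winner is the agent with the highest value: agent 0 with value 147
Step 2: Values of other agents: [137, 21, 62, 50]
Step 3: VCG payment = max of others' values = 137
Step 4: Surplus = 147 - 137 = 10

10


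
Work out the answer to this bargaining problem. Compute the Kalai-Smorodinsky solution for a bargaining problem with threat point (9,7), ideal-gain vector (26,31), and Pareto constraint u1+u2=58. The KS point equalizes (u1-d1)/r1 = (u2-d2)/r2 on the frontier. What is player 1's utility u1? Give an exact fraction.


Step 1: At the KS point, (u1-d1)/r1 = (u2-d2)/r2 = t and u1+u2 = 58
Step 2: u1 = d1 + r1*t and u2 = d2 + r2*t, so (d1 + r1*t) + (d2 + r2*t) = 58
Step 3: t = (58 - 9 - 7)/(26 + 31) = 42/57 = 14/19
Step 4: u1 = d1 + r1*t = 9 + 26 * 14/19 = 535/19
Step 5: (Check: u2 = d2 + r2*t = 567/19; u1+u2 = 535/19 + 567/19 = 58, on the frontier.)

535/19


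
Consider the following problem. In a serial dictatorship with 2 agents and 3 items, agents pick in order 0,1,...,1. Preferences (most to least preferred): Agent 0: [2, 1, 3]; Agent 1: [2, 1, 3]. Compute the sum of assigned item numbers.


Step 1: Agent 0 picks item 2
Step 2: Agent 1 picks item 1
Step 3: Sum = 2 + 1 = 3

3


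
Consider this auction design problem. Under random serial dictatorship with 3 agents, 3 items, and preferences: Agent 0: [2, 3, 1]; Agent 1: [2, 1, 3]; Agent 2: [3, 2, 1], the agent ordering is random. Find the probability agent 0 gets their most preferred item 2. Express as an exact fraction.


Step 1: Agent 0 wants item 2
Step 2: There are 6 possible orderings of agents
Step 3: In 3 orderings, agent 0 gets item 2
Step 4: Probability = 3/6 = 1/2

1/2


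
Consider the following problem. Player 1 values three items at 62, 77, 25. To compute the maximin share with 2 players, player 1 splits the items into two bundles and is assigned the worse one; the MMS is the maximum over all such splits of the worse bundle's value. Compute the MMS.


Step 1: Item values = 62, 77, 25
Step 2: Enumerate all 2-bundle partitions and take the smaller bundle:
  Partition 1: {62} vs {77,25} -> bundles 62, 102; min = 62
  Partition 2: {77} vs {62,25} -> bundles 77, 87; min = 77
  Partition 3: {25} vs {62,77} -> bundles 25, 139; min = 25
Step 3: MMS = max(62, 77, 25) = 77

77


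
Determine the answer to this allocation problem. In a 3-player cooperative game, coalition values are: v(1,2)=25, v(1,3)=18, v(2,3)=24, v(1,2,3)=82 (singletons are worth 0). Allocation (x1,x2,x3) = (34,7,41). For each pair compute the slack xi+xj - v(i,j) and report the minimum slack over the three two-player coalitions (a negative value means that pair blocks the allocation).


Step 1: Slack for coalition (1,2): x1+x2 - v12 = 41 - 25 = 16
Step 2: Slack for coalition (1,3): x1+x3 - v13 = 75 - 18 = 57
Step 3: Slack for coalition (2,3): x2+x3 - v23 = 48 - 24 = 24
Step 4: Minimum slack = min(16, 57, 24) = 16, attained by (1,2); no pair can gain by deviating, so the allocation is in the core

16


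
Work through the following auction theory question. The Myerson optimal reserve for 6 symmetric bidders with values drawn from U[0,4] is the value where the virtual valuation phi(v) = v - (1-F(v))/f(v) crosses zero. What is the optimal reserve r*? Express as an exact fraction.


Step 1: For U[0,4], F(v) = v/4 and f(v) = 1/4
Step 2: phi(v) = v - (1 - v/4)/(1/4) = v - (4 - v) = 2v - 4
Step 3: Set phi(r*) = 0: 2r* - 4 = 0
Step 4: r* = 4/2 = 2 (the number of bidders n = 6 does not enter)

2


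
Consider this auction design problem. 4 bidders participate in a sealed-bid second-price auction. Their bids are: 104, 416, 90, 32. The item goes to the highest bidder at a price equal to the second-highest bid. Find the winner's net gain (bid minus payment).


Step 1: Sort bids in descending order: 416, 104, 90, 32
Step 2: The winning bid is the highest: 416
Step 3: The payment equals the second-highest bid: 104
Step 4: Surplus = winner's bid - payment = 416 - 104 = 312

312


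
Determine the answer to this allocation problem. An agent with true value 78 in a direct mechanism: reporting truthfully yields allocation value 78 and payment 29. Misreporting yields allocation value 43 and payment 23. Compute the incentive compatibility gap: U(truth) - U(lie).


Step 1: U(truth) = value - payment = 78 - 29 = 49
Step 2: U(lie) = allocation - payment = 43 - 23 = 20
Step 3: IC gap = 49 - 20 = 29

29


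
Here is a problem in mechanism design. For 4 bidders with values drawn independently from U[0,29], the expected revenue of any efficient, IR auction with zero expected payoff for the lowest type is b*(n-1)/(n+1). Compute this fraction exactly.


Step 1: By Revenue Equivalence, expected revenue = b*(n-1)/(n+1)
Step 2: Substituting n = 4, b = 29
Step 3: Revenue = 29*(4-1)/(4+1) = 29*3/5
Step 4: Revenue = 87/5

87/5


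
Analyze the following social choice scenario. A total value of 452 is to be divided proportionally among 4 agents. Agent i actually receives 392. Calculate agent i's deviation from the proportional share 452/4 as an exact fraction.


Step 1: Proportional share = 452/4 = 113
Step 2: Agent's actual allocation = 392
Step 3: Excess = 392 - 113 = 279

279


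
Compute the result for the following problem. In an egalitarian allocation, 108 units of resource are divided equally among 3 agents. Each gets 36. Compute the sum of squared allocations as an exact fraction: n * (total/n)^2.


Step 1: Each agent's share = 108/3 = 36
Step 2: Square of each share = (36)^2 = 1296
Step 3: Sum of squares = 3 * 1296 = 3888

3888


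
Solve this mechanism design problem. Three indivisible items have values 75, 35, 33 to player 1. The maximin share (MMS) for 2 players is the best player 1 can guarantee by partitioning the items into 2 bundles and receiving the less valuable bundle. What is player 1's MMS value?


Step 1: Item values = 75, 35, 33
Step 2: Enumerate all 2-bundle partitions and take the smaller bundle:
  Partition 1: {75} vs {35,33} -> bundles 75, 68; min = 68
  Partition 2: {35} vs {75,33} -> bundles 35, 108; min = 35
  Partition 3: {33} vs {75,35} -> bundles 33, 110; min = 33
Step 3: MMS = max(68, 35, 33) = 68

68


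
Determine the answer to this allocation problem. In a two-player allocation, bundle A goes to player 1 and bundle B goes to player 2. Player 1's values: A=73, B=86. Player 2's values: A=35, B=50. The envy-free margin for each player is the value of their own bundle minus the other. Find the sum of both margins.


Step 1: Player 1's margin = v1(A) - v1(B) = 73 - 86 = -13
Step 2: Player 2's margin = v2(B) - v2(A) = 50 - 35 = 15
Step 3: Total margin = -13 + 15 = 2

2


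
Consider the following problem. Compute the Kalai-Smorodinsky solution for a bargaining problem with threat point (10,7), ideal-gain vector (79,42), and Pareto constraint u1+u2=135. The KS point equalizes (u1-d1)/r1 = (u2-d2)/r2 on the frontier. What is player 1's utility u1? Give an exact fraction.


Step 1: At the KS point, (u1-d1)/r1 = (u2-d2)/r2 = t and u1+u2 = 135
Step 2: u1 = d1 + r1*t and u2 = d2 + r2*t, so (d1 + r1*t) + (d2 + r2*t) = 135
Step 3: t = (135 - 10 - 7)/(79 + 42) = 118/121
Step 4: u1 = d1 + r1*t = 10 + 79 * 118/121 = 10532/121
Step 5: (Check: u2 = d2 + r2*t = 5803/121; u1+u2 = 10532/121 + 5803/121 = 135, on the frontier.)

10532/121


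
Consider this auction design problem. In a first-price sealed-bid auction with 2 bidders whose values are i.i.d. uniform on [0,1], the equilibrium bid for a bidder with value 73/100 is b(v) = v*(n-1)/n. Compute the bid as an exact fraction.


Step 1: The symmetric BNE bidding function is b(v) = v * (n-1) / n
Step 2: Substitute v = 73/100 and n = 2
Step 3: b = 73/100 * 1/2
Step 4: b = 73/200

73/200


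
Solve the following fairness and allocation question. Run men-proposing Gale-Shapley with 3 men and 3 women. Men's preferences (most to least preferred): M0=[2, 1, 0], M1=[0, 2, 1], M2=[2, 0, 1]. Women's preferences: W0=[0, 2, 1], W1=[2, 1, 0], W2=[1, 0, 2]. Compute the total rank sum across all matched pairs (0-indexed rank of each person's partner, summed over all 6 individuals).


Step 1: Run Gale-Shapley (men propose, women hold best offer):
  M0 proposes to W2; she accepts
  M1 proposes to W0; she accepts
  M2 proposes to W2; rejected
  M2 proposes to W0; she switches from M1
  M1 proposes to W2; she switches from M0
  M0 proposes to W1; she accepts
Step 2: Final matching: W0-M2, W1-M0, W2-M1
Step 3: 0-indexed ranks (man's rank of his match, then woman's): 1 + 1 + 1 + 2 + 1 + 0
Step 4: Total rank sum = 6

6


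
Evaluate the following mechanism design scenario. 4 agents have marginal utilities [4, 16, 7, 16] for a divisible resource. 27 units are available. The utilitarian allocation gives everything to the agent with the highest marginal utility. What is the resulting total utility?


Step 1: The marginal utilities are [4, 16, 7, 16]
Step 2: The highest marginal utility is 16
Step 3: All 27 units go to that agent
Step 4: Total utility = 16 * 27 = 432

432


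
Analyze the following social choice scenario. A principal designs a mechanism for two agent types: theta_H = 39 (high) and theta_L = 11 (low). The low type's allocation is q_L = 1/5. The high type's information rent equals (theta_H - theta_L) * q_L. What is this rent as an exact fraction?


Step 1: theta_H - theta_L = 39 - 11 = 28
Step 2: Information rent = (theta_H - theta_L) * q_L
Step 3: = 28 * 1/5
Step 4: = 28/5

28/5


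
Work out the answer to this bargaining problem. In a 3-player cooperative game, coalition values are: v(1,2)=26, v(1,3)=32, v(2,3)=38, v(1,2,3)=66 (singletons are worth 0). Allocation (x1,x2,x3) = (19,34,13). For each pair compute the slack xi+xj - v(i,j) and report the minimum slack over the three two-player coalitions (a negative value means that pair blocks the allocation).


Step 1: Slack for coalition (1,2): x1+x2 - v12 = 53 - 26 = 27
Step 2: Slack for coalition (1,3): x1+x3 - v13 = 32 - 32 = 0
Step 3: Slack for coalition (2,3): x2+x3 - v23 = 47 - 38 = 9
Step 4: Minimum slack = min(27, 0, 9) = 0, attained by (1,3); no pair can gain by deviating, so the allocation is in the core

0


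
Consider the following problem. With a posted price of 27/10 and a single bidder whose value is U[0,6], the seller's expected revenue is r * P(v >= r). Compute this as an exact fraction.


Step 1: Posted price r = 27/10, value support [0,6]
Step 2: P(v >= r) = (6 - 27/10)/6 = 11/20
Step 3: Expected revenue = r * P(v >= r) = 27/10 * 11/20
Step 4: Revenue = 297/200

297/200


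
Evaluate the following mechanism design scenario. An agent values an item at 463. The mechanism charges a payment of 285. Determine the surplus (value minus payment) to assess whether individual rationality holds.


Step 1: Surplus = value - payment = 463 - 285 = 178
Step 2: IR is satisfied (surplus >= 0)

178


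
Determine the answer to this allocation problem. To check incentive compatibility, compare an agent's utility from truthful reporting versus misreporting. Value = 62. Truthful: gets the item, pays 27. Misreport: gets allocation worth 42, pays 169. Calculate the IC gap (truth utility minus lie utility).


Step 1: U(truth) = value - payment = 62 - 27 = 35
Step 2: U(lie) = allocation - payment = 42 - 169 = -127
Step 3: IC gap = 35 - (-127) = 162

162


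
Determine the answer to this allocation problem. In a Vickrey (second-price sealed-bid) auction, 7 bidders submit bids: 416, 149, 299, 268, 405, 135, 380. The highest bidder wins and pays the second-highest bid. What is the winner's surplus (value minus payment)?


Step 1: Sort bids in descending order: 416, 405, 380, 299, 268, 149, 135
Step 2: The winning bid is the highest: 416
Step 3: The payment equals the second-highest bid: 405
Step 4: Surplus = winner's bid - payment = 416 - 405 = 11

11


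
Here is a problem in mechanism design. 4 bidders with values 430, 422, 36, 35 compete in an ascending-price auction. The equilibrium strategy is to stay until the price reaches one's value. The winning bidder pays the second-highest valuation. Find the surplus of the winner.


Step 1: Identify the highest value: 430
Step 2: Identify the second-highest value: 422
Step 3: The final price = second-highest value = 422
Step 4: Surplus = 430 - 422 = 8

8


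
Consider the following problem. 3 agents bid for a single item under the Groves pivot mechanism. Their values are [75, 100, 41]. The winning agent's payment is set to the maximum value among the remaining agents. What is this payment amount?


Step 1: The efficient winner is agent 1 with value 100
Step 2: Other agents' values: [75, 41]
Step 3: Pivot payment = max(others) = 75
Step 4: The winner pays 75

75


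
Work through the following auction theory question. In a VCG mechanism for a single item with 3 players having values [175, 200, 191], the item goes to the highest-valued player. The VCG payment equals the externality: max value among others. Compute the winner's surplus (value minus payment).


Step 1: The winner is the agent with the highest value: agent 1 with value 200
Step 2: Values of other agents: [175, 191]
Step 3: VCG payment = max of others' values = 191
Step 4: Surplus = 200 - 191 = 9

9


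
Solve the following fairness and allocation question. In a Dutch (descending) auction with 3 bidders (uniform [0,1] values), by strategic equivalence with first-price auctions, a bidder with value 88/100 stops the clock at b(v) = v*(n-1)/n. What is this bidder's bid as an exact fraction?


Step 1: Dutch auctions are strategically equivalent to first-price auctions
Step 2: The equilibrium bid is b(v) = v*(n-1)/n
Step 3: b = 22/25 * 2/3
Step 4: b = 44/75

44/75


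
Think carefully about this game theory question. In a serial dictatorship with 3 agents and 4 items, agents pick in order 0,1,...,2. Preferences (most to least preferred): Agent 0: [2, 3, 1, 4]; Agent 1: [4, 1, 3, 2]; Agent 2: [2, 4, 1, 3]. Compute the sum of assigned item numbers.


Step 1: Agent 0 picks item 2
Step 2: Agent 1 picks item 4
Step 3: Agent 2 picks item 1
Step 4: Sum = 2 + 4 + 1 = 7

7


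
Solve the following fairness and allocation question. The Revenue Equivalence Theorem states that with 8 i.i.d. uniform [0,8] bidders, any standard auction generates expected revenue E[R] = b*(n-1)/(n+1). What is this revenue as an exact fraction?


Step 1: By Revenue Equivalence, expected revenue = b*(n-1)/(n+1)
Step 2: Substituting n = 8, b = 8
Step 3: Revenue = 8*(8-1)/(8+1) = 8*7/9
Step 4: Revenue = 56/9

56/9


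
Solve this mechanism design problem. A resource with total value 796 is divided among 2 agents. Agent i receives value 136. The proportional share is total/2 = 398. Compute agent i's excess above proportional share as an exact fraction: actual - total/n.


Step 1: Proportional share = 796/2 = 398
Step 2: Agent's actual allocation = 136
Step 3: Excess = 136 - 398 = -262

-262


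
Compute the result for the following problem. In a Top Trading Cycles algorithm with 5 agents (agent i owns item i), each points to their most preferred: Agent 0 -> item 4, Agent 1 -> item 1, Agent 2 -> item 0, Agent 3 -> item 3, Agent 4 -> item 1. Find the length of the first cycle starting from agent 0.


Step 1: Trace the pointer graph from agent 0: 0 -> 4 -> 1 -> 1
Step 2: A cycle is detected when we revisit agent 1
Step 3: The cycle is: 1 -> 1
Step 4: Cycle length = 1

1


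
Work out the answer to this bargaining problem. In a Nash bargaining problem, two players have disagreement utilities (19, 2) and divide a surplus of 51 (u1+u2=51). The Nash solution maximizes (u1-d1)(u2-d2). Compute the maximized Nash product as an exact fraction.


Step 1: The Nash solution splits surplus symmetrically above the disagreement point
Step 2: u1 = (total + d1 - d2)/2 = (51 + 19 - 2)/2 = 34
Step 3: u2 = (total - d1 + d2)/2 = (51 - 19 + 2)/2 = 17
Step 4: Nash product = (34 - 19) * (17 - 2)
Step 5: = 15 * 15 = 225

225


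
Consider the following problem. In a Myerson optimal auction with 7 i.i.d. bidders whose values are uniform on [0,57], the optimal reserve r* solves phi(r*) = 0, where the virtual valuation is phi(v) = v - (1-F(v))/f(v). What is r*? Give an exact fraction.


Step 1: For U[0,57], F(v) = v/57 and f(v) = 1/57
Step 2: phi(v) = v - (1 - v/57)/(1/57) = v - (57 - v) = 2v - 57
Step 3: Set phi(r*) = 0: 2r* - 57 = 0
Step 4: r* = 57/2 (the number of bidders n = 7 does not enter)

57/2


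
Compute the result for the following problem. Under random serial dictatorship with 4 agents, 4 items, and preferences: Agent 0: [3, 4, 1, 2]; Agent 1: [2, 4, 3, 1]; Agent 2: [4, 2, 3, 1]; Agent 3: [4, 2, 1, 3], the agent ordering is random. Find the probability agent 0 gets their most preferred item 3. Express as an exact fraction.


Step 1: Agent 0 wants item 3
Step 2: There are 24 possible orderings of agents
Step 3: In 20 orderings, agent 0 gets item 3
Step 4: Probability = 20/24 = 5/6

5/6


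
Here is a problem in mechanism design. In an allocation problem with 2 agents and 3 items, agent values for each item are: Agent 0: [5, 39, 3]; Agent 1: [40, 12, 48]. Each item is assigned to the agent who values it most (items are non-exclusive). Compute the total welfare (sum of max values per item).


Step 1: For each item, find the maximum value among all agents.
Step 2: Item 0 -> Agent 1 (value 40)
Step 3: Item 1 -> Agent 0 (value 39)
Step 4: Item 2 -> Agent 1 (value 48)
Step 5: Total welfare = 40 + 39 + 48 = 127

127


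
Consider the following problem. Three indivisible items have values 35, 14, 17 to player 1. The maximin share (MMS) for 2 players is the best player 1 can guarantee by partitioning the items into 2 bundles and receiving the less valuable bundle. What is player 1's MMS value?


Step 1: Item values = 35, 14, 17
Step 2: Enumerate all 2-bundle partitions and take the smaller bundle:
  Partition 1: {35} vs {14,17} -> bundles 35, 31; min = 31
  Partition 2: {14} vs {35,17} -> bundles 14, 52; min = 14
  Partition 3: {17} vs {35,14} -> bundles 17, 49; min = 17
Step 3: MMS = max(31, 14, 17) = 31

31


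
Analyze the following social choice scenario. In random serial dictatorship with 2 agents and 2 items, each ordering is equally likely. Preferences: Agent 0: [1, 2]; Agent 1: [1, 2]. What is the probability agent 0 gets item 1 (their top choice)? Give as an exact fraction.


Step 1: Agent 0 wants item 1
Step 2: There are 2 possible orderings of agents
Step 3: In 1 orderings, agent 0 gets item 1
Step 4: Probability = 1/2

1/2


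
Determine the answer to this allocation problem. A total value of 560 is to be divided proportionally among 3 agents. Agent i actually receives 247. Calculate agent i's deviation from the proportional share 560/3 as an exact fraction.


Step 1: Proportional share = 560/3
Step 2: Agent's actual allocation = 247
Step 3: Excess = 247 - 560/3 = 181/3

181/3


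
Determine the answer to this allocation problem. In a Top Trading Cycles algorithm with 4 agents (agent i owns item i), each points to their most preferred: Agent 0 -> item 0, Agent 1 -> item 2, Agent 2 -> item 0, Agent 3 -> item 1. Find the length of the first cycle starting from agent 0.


Step 1: Trace the pointer graph from agent 0: 0 -> 0
Step 2: A cycle is detected when we revisit agent 0
Step 3: The cycle is: 0 -> 0
Step 4: Cycle length = 1

1


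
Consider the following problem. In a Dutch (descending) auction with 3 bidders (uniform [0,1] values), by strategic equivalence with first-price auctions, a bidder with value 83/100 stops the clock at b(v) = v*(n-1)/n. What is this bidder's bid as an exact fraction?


Step 1: Dutch auctions are strategically equivalent to first-price auctions
Step 2: The equilibrium bid is b(v) = v*(n-1)/n
Step 3: b = 83/100 * 2/3
Step 4: b = 83/150

83/150


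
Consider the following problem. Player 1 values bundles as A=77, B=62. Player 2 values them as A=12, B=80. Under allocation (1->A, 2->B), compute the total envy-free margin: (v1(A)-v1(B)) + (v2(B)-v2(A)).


Step 1: Player 1's margin = v1(A) - v1(B) = 77 - 62 = 15
Step 2: Player 2's margin = v2(B) - v2(A) = 80 - 12 = 68
Step 3: Total margin = 15 + 68 = 83

83


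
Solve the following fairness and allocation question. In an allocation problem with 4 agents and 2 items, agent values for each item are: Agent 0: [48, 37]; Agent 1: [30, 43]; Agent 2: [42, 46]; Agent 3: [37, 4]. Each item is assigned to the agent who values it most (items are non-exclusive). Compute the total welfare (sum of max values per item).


Step 1: For each item, find the maximum value among all agents.
Step 2: Item 0 -> Agent 0 (value 48)
Step 3: Item 1 -> Agent 2 (value 46)
Step 4: Total welfare = 48 + 46 = 94

94


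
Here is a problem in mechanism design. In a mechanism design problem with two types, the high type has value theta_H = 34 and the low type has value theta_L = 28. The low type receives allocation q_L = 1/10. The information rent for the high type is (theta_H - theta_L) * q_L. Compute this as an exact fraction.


Step 1: theta_H - theta_L = 34 - 28 = 6
Step 2: Information rent = (theta_H - theta_L) * q_L
Step 3: = 6 * 1/10
Step 4: = 3/5

3/5


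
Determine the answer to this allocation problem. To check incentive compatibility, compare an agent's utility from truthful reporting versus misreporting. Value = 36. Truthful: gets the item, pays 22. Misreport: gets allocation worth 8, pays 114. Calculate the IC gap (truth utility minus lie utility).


Step 1: U(truth) = value - payment = 36 - 22 = 14
Step 2: U(lie) = allocation - payment = 8 - 114 = -106
Step 3: IC gap = 14 - (-106) = 120

120


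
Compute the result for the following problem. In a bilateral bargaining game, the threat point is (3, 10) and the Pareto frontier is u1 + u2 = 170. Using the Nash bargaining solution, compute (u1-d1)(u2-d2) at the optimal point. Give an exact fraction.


Step 1: The Nash solution splits surplus symmetrically above the disagreement point
Step 2: u1 = (total + d1 - d2)/2 = (170 + 3 - 10)/2 = 163/2
Step 3: u2 = (total - d1 + d2)/2 = (170 - 3 + 10)/2 = 177/2
Step 4: Nash product = (163/2 - 3) * (177/2 - 10)
Step 5: = 157/2 * 157/2 = 24649/4

24649/4


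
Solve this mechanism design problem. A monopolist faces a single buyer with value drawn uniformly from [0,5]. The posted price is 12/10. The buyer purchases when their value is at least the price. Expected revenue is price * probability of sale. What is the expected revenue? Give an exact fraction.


Step 1: Posted price r = 6/5, value support [0,5]
Step 2: P(v >= r) = (5 - 6/5)/5 = 19/25
Step 3: Expected revenue = r * P(v >= r) = 6/5 * 19/25
Step 4: Revenue = 114/125

114/125


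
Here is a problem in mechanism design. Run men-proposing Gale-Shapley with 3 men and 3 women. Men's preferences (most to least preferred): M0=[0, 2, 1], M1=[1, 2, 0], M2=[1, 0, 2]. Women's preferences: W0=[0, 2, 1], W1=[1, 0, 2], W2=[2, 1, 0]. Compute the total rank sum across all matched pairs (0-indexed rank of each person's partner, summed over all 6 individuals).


Step 1: Run Gale-Shapley (men propose, women hold best offer):
  M0 proposes to W0; she accepts
  M1 proposes to W1; she accepts
  M2 proposes to W1; rejected
  M2 proposes to W0; rejected
  M2 proposes to W2; she accepts
Step 2: Final matching: W0-M0, W1-M1, W2-M2
Step 3: 0-indexed ranks (man's rank of his match, then woman's): 0 + 0 + 0 + 0 + 2 + 0
Step 4: Total rank sum = 2

2


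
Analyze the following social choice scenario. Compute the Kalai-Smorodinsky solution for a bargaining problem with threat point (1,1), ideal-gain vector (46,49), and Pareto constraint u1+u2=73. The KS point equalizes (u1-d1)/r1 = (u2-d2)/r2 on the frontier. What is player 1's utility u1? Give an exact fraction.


Step 1: At the KS point, (u1-d1)/r1 = (u2-d2)/r2 = t and u1+u2 = 73
Step 2: u1 = d1 + r1*t and u2 = d2 + r2*t, so (d1 + r1*t) + (d2 + r2*t) = 73
Step 3: t = (73 - 1 - 1)/(46 + 49) = 71/95
Step 4: u1 = d1 + r1*t = 1 + 46 * 71/95 = 3361/95
Step 5: (Check: u2 = d2 + r2*t = 3574/95; u1+u2 = 3361/95 + 3574/95 = 73, on the frontier.)

3361/95


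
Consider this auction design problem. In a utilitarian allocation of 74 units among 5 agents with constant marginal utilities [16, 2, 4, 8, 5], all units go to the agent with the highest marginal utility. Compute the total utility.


Step 1: The marginal utilities are [16, 2, 4, 8, 5]
Step 2: The highest marginal utility is 16
Step 3: All 74 units go to that agent
Step 4: Total utility = 16 * 74 = 1184

1184


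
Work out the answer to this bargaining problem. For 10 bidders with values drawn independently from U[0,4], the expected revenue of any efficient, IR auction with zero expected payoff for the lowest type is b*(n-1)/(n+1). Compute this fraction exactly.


Step 1: By Revenue Equivalence, expected revenue = b*(n-1)/(n+1)
Step 2: Substituting n = 10, b = 4
Step 3: Revenue = 4*(10-1)/(10+1) = 4*9/11
Step 4: Revenue = 36/11

36/11


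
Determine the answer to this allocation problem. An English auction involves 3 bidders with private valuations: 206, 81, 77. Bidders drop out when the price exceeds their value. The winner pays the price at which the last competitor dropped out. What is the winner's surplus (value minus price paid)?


Step 1: Identify the highest value: 206
Step 2: Identify the second-highest value: 81
Step 3: The final price = second-highest value = 81
Step 4: Surplus = 206 - 81 = 125

125


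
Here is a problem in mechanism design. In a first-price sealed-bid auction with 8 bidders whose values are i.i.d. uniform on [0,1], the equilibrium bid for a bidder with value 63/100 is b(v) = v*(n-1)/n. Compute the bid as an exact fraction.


Step 1: The symmetric BNE bidding function is b(v) = v * (n-1) / n
Step 2: Substitute v = 63/100 and n = 8
Step 3: b = 63/100 * 7/8
Step 4: b = 441/800

441/800


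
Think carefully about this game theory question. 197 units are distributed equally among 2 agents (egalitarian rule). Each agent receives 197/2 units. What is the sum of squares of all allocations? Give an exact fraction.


Step 1: Each agent's share = 197/2
Step 2: Square of each share = (197/2)^2 = 38809/4
Step 3: Sum of squares = 2 * 38809/4 = 38809/2

38809/2


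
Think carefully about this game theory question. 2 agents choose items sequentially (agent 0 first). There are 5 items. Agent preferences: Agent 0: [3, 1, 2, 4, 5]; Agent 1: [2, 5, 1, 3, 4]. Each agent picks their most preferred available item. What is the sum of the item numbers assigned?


Step 1: Agent 0 picks item 3
Step 2: Agent 1 picks item 2
Step 3: Sum = 3 + 2 = 5

5


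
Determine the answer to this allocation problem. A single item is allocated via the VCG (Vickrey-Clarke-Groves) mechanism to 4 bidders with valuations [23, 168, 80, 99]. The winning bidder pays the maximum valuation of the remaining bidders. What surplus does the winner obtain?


Step 1: The winner is the agent with the highest value: agent 1 with value 168
Step 2: Values of other agents: [23, 80, 99]
Step 3: VCG payment = max of others' values = 99
Step 4: Surplus = 168 - 99 = 69

69


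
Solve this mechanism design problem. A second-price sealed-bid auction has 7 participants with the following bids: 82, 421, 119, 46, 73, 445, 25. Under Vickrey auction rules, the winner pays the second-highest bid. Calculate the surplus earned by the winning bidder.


Step 1: Sort bids in descending order: 445, 421, 119, 82, 73, 46, 25
Step 2: The winning bid is the highest: 445
Step 3: The payment equals the second-highest bid: 421
Step 4: Surplus = winner's bid - payment = 445 - 421 = 24

24


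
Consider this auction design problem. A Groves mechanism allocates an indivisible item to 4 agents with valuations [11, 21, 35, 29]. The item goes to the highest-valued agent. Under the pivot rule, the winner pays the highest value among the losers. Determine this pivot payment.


Step 1: The efficient winner is agent 2 with value 35
Step 2: Other agents' values: [11, 21, 29]
Step 3: Pivot payment = max(others) = 29
Step 4: The winner pays 29

29


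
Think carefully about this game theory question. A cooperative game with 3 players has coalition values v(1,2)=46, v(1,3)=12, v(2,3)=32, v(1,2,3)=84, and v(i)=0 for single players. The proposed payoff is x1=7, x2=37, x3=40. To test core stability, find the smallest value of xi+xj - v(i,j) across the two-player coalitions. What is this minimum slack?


Step 1: Slack for coalition (1,2): x1+x2 - v12 = 44 - 46 = -2
Step 2: Slack for coalition (1,3): x1+x3 - v13 = 47 - 12 = 35
Step 3: Slack for coalition (2,3): x2+x3 - v23 = 77 - 32 = 45
Step 4: Minimum slack = min(-2, 35, 45) = -2, attained by (1,2); coalition (1,2) can block (slack < 0), so the allocation is not in the core

-2


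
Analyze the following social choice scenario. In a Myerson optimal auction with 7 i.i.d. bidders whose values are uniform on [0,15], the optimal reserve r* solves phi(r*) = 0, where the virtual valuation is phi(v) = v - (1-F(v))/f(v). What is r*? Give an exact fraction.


Step 1: For U[0,15], F(v) = v/15 and f(v) = 1/15
Step 2: phi(v) = v - (1 - v/15)/(1/15) = v - (15 - v) = 2v - 15
Step 3: Set phi(r*) = 0: 2r* - 15 = 0
Step 4: r* = 15/2 (the number of bidders n = 7 does not enter)

15/2


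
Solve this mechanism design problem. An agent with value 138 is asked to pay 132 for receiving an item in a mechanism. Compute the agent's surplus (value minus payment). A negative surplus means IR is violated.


Step 1: Surplus = value - payment = 138 - 132 = 6
Step 2: IR is satisfied (surplus >= 0)

6


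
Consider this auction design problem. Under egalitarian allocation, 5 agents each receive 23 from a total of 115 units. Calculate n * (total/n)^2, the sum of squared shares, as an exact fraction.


Step 1: Each agent's share = 115/5 = 23
Step 2: Square of each share = (23)^2 = 529
Step 3: Sum of squares = 5 * 529 = 2645

2645


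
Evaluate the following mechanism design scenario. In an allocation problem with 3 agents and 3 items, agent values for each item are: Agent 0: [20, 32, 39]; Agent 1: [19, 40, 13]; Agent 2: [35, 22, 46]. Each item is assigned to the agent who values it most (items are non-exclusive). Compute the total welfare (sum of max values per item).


Step 1: For each item, find the maximum value among all agents.
Step 2: Item 0 -> Agent 2 (value 35)
Step 3: Item 1 -> Agent 1 (value 40)
Step 4: Item 2 -> Agent 2 (value 46)
Step 5: Total welfare = 35 + 40 + 46 = 121

121


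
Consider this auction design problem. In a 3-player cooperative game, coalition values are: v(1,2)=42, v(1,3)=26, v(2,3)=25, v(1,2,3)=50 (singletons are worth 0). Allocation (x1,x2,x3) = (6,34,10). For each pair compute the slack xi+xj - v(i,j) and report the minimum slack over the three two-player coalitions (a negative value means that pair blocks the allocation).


Step 1: Slack for coalition (1,2): x1+x2 - v12 = 40 - 42 = -2
Step 2: Slack for coalition (1,3): x1+x3 - v13 = 16 - 26 = -10
Step 3: Slack for coalition (2,3): x2+x3 - v23 = 44 - 25 = 19
Step 4: Minimum slack = min(-2, -10, 19) = -10, attained by (1,3); coalition (1,3) can block (slack < 0), so the allocation is not in the core

-10


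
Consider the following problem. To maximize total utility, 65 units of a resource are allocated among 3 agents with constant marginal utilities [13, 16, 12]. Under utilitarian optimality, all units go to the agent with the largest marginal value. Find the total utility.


Step 1: The marginal utilities are [13, 16, 12]
Step 2: The highest marginal utility is 16
Step 3: All 65 units go to that agent
Step 4: Total utility = 16 * 65 = 1040

1040


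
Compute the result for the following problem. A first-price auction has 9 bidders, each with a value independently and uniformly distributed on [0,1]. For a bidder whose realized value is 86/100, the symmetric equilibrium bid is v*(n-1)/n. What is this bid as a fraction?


Step 1: The symmetric BNE bidding function is b(v) = v * (n-1) / n
Step 2: Substitute v = 43/50 and n = 9
Step 3: b = 43/50 * 8/9
Step 4: b = 172/225

172/225


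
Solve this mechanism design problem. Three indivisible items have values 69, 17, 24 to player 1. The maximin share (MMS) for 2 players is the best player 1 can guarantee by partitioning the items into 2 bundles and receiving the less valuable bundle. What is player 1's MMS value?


Step 1: Item values = 69, 17, 24
Step 2: Enumerate all 2-bundle partitions and take the smaller bundle:
  Partition 1: {69} vs {17,24} -> bundles 69, 41; min = 41
  Partition 2: {17} vs {69,24} -> bundles 17, 93; min = 17
  Partition 3: {24} vs {69,17} -> bundles 24, 86; min = 24
Step 3: MMS = max(41, 17, 24) = 41

41


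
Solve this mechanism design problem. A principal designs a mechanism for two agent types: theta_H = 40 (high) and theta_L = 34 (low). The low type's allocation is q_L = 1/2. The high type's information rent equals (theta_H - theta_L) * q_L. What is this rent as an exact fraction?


Step 1: theta_H - theta_L = 40 - 34 = 6
Step 2: Information rent = (theta_H - theta_L) * q_L
Step 3: = 6 * 1/2
Step 4: = 3

3


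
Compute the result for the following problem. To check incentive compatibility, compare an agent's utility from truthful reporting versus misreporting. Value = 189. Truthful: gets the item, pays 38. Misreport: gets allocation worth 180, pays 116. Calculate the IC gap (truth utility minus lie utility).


Step 1: U(truth) = value - payment = 189 - 38 = 151
Step 2: U(lie) = allocation - payment = 180 - 116 = 64
Step 3: IC gap = 151 - 64 = 87

87


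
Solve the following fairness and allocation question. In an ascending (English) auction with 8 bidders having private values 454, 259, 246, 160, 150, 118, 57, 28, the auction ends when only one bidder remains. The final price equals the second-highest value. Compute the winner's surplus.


Step 1: Identify the highest value: 454
Step 2: Identify the second-highest value: 259
Step 3: The final price = second-highest value = 259
Step 4: Surplus = 454 - 259 = 195

195


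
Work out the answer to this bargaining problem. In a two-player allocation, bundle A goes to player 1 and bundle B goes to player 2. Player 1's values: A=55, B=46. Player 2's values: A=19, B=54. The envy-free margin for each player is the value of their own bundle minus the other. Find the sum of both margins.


Step 1: Player 1's margin = v1(A) - v1(B) = 55 - 46 = 9
Step 2: Player 2's margin = v2(B) - v2(A) = 54 - 19 = 35
Step 3: Total margin = 9 + 35 = 44

44


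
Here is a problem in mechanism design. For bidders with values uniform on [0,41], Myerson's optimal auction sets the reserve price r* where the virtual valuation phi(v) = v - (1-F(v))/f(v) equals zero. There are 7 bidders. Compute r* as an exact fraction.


Step 1: For U[0,41], F(v) = v/41 and f(v) = 1/41
Step 2: phi(v) = v - (1 - v/41)/(1/41) = v - (41 - v) = 2v - 41
Step 3: Set phi(r*) = 0: 2r* - 41 = 0
Step 4: r* = 41/2 (the number of bidders n = 7 does not enter)

41/2


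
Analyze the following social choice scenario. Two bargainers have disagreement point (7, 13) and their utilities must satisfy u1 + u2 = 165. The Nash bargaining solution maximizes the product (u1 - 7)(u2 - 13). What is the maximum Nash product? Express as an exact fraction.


Step 1: The Nash solution splits surplus symmetrically above the disagreement point
Step 2: u1 = (total + d1 - d2)/2 = (165 + 7 - 13)/2 = 159/2
Step 3: u2 = (total - d1 + d2)/2 = (165 - 7 + 13)/2 = 171/2
Step 4: Nash product = (159/2 - 7) * (171/2 - 13)
Step 5: = 145/2 * 145/2 = 21025/4

21025/4


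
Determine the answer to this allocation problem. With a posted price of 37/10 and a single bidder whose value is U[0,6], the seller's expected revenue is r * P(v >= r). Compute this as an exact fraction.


Step 1: Posted price r = 37/10, value support [0,6]
Step 2: P(v >= r) = (6 - 37/10)/6 = 23/60
Step 3: Expected revenue = r * P(v >= r) = 37/10 * 23/60
Step 4: Revenue = 851/600

851/600


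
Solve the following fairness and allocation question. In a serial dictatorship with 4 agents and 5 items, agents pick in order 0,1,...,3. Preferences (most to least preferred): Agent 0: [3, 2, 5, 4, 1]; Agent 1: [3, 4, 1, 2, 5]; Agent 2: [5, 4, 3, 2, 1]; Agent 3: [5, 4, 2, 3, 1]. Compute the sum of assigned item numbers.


Step 1: Agent 0 picks item 3
Step 2: Agent 1 picks item 4
Step 3: Agent 2 picks item 5
Step 4: Agent 3 picks item 2
Step 5: Sum = 3 + 4 + 5 + 2 = 14

14


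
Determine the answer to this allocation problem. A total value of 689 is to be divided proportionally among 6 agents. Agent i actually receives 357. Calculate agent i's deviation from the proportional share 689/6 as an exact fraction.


Step 1: Proportional share = 689/6
Step 2: Agent's actual allocation = 357
Step 3: Excess = 357 - 689/6 = 1453/6

1453/6


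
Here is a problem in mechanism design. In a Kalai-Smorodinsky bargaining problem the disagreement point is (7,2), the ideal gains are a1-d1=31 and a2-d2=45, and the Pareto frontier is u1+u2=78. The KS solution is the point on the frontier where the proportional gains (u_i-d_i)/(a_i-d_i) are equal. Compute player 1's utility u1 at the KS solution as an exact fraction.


Step 1: At the KS point, (u1-d1)/r1 = (u2-d2)/r2 = t and u1+u2 = 78
Step 2: u1 = d1 + r1*t and u2 = d2 + r2*t, so (d1 + r1*t) + (d2 + r2*t) = 78
Step 3: t = (78 - 7 - 2)/(31 + 45) = 69/76
Step 4: u1 = d1 + r1*t = 7 + 31 * 69/76 = 2671/76
Step 5: (Check: u2 = d2 + r2*t = 3257/76; u1+u2 = 2671/76 + 3257/76 = 78, on the frontier.)

2671/76


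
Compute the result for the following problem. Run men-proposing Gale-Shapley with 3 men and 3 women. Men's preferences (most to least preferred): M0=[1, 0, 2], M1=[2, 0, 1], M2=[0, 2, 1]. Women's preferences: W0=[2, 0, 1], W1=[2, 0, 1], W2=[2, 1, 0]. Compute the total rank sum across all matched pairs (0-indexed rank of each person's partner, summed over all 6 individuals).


Step 1: Run Gale-Shapley (men propose, women hold best offer):
  M0 proposes to W1; she accepts
  M1 proposes to W2; she accepts
  M2 proposes to W0; she accepts
Step 2: Final matching: W0-M2, W1-M0, W2-M1
Step 3: 0-indexed ranks (man's rank of his match, then woman's): 0 + 0 + 0 + 1 + 0 + 1
Step 4: Total rank sum = 2

2


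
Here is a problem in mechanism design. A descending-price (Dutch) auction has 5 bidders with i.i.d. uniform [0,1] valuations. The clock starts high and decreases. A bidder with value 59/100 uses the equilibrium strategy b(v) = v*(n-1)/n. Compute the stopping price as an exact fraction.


Step 1: Dutch auctions are strategically equivalent to first-price auctions
Step 2: The equilibrium bid is b(v) = v*(n-1)/n
Step 3: b = 59/100 * 4/5
Step 4: b = 59/125

59/125


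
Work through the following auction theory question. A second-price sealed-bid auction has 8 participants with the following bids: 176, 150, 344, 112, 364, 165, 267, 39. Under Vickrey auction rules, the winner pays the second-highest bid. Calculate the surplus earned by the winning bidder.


Step 1: Sort bids in descending order: 364, 344, 267, 176, 165, 150, 112, 39
Step 2: The winning bid is the highest: 364
Step 3: The payment equals the second-highest bid: 344
Step 4: Surplus = winner's bid - payment = 364 - 344 = 20

20


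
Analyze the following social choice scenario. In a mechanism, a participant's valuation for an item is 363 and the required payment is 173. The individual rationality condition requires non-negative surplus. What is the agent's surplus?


Step 1: Surplus = value - payment = 363 - 173 = 190
Step 2: IR is satisfied (surplus >= 0)

190


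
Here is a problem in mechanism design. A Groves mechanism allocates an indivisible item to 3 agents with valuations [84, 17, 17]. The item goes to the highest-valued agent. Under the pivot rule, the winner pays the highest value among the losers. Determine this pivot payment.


Step 1: The efficient winner is agent 0 with value 84
Step 2: Other agents' values: [17, 17]
Step 3: Pivot payment = max(others) = 17
Step 4: The winner pays 17

17
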